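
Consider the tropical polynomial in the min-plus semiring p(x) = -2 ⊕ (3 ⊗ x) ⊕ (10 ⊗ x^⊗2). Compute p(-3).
p(-3) = -2

A tropical monomial a ⊗ x^⊗i evaluates to a + i · x. Evaluating each term at x = -3:
  Term 0 contributes -2 + 0 · -3 = -2
  Term 1 contributes 3 + 1 · -3 = 0
  Term 2 contributes 10 + 2 · -3 = 4
p(-3) = ⊕ of these = min[-2, 0, 4] = -2.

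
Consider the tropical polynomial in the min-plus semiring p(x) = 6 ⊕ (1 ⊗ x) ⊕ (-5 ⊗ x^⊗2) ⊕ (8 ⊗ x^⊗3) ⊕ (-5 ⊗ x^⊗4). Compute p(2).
p(2) = -1

A tropical monomial a ⊗ x^⊗i evaluates to a + i · x. Evaluating each term at x = 2:
  Term 0 contributes 6 + 0 · 2 = 6
  Term 1 contributes 1 + 1 · 2 = 3
  Term 2 contributes -5 + 2 · 2 = -1
  Term 3 contributes 8 + 3 · 2 = 14
  Term 4 contributes -5 + 4 · 2 = 3
p(2) = ⊕ of these = min[6, 3, -1, 14, 3] = -1.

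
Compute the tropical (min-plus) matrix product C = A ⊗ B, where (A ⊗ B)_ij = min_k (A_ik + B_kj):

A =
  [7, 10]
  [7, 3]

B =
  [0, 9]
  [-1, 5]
A ⊗ B =
  [7, 15]
  [2, 8]

Apply the min-plus product entry-by-entry:
  C[0][0] = min over k of (A[0][0] + B[0][0] = 7 + 0 = 7, A[0][1] + B[1][0] = 10 + -1 = 9) = 7 (attained at k = 0)
  C[0][1] = min over k of (A[0][0] + B[0][1] = 7 + 9 = 16, A[0][1] + B[1][1] = 10 + 5 = 15) = 15 (attained at k = 1)
  C[1][0] = min over k of (A[1][0] + B[0][0] = 7 + 0 = 7, A[1][1] + B[1][0] = 3 + -1 = 2) = 2 (attained at k = 1)
  C[1][1] = min over k of (A[1][0] + B[0][1] = 7 + 9 = 16, A[1][1] + B[1][1] = 3 + 5 = 8) = 8 (attained at k = 1)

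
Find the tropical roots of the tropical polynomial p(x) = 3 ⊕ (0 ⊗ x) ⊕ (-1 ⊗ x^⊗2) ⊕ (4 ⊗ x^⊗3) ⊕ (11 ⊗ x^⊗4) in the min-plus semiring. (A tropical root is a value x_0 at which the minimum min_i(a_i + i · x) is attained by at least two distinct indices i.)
Roots: {-7, -5, 1, 3}

Each tropical root is a break point of the lower envelope of the lines y = a_i + i · x (there are 5 lines, with slopes 0, 1, ..., 4). Only the lines that attain the minimum somewhere contribute to roots; other lines are dominated. Here the surviving (envelope) indices are i = 4, i = 3, i = 2, i = 1, i = 0.
Intersections between consecutive envelope lines give the roots: for adjacent envelope indices i < j the intersection is x = (a_i − a_j) / (j − i). Reading off the sorted break points: {-7, -5, 1, 3}.
Verification: at each break x_0, at least two indices attain the minimum of min_i(a_i + i · x_0).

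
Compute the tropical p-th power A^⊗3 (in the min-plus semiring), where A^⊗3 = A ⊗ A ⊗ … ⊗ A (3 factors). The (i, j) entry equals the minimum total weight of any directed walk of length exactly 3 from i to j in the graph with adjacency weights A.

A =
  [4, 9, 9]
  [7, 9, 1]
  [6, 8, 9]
A^⊗3 =
  [12, 17, 14]
  [11, 16, 10]
  [14, 17, 16]

Each entry (A^⊗3)_ij equals the minimum over all length-3 walks i = v_0 → v_1 → … → v_3 = j of Σ_t A[v_t][v_{t+1}]. For example, for (i, j) = (0, 2) we minimise over 9 possible intermediate vertex sequences; the minimum is 14, attained along the walk 0 → 0 → 1 → 2.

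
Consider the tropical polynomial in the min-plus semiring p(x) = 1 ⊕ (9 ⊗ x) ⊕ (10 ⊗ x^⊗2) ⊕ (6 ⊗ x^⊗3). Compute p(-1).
p(-1) = 1

A tropical monomial a ⊗ x^⊗i evaluates to a + i · x. Evaluating each term at x = -1:
  Term 0 contributes 1 + 0 · -1 = 1
  Term 1 contributes 9 + 1 · -1 = 8
  Term 2 contributes 10 + 2 · -1 = 8
  Term 3 contributes 6 + 3 · -1 = 3
p(-1) = ⊕ of these = min[1, 8, 8, 3] = 1.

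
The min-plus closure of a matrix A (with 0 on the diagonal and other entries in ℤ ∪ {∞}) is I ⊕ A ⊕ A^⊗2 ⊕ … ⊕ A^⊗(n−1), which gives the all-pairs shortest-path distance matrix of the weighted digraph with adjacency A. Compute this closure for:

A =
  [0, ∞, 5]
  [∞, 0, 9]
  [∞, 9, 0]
Closure =
  [0, 14, 5]
  [∞, 0, 9]
  [∞, 9, 0]

This is the Floyd-Warshall all-pairs shortest-path computation. For each intermediate vertex k = 0, 1, …, 2, update dist[i][j] ← min(dist[i][j], dist[i][k] + dist[k][j]). The final matrix gives, for each (i, j), the minimum total weight of any directed path from i to j (possibly empty when i = j).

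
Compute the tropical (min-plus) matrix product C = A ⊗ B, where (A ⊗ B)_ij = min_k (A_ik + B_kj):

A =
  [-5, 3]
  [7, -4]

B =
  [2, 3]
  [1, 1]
A ⊗ B =
  [-3, -2]
  [-3, -3]

Apply the min-plus product entry-by-entry:
  C[0][0] = min over k of (A[0][0] + B[0][0] = -5 + 2 = -3, A[0][1] + B[1][0] = 3 + 1 = 4) = -3 (attained at k = 0)
  C[0][1] = min over k of (A[0][0] + B[0][1] = -5 + 3 = -2, A[0][1] + B[1][1] = 3 + 1 = 4) = -2 (attained at k = 0)
  C[1][0] = min over k of (A[1][0] + B[0][0] = 7 + 2 = 9, A[1][1] + B[1][0] = -4 + 1 = -3) = -3 (attained at k = 1)
  C[1][1] = min over k of (A[1][0] + B[0][1] = 7 + 3 = 10, A[1][1] + B[1][1] = -4 + 1 = -3) = -3 (attained at k = 1)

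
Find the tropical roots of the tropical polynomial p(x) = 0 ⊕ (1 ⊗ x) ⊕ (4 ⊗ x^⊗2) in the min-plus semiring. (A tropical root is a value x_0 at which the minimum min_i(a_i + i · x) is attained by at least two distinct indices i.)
Roots: {-3, -1}

Each tropical root is a break point of the lower envelope of the lines y = a_i + i · x (there are 3 lines, with slopes 0, 1, ..., 2). Only the lines that attain the minimum somewhere contribute to roots; other lines are dominated. Here the surviving (envelope) indices are i = 2, i = 1, i = 0.
Intersections between consecutive envelope lines give the roots: for adjacent envelope indices i < j the intersection is x = (a_i − a_j) / (j − i). Reading off the sorted break points: {-3, -1}.
Verification: at each break x_0, at least two indices attain the minimum of min_i(a_i + i · x_0).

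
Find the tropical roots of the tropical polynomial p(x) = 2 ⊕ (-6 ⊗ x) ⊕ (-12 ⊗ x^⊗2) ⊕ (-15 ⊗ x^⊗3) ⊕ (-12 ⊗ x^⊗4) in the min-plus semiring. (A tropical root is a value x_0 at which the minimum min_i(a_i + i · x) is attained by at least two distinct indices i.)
Roots: {-3, 3, 6, 8}

Each tropical root is a break point of the lower envelope of the lines y = a_i + i · x (there are 5 lines, with slopes 0, 1, ..., 4). Only the lines that attain the minimum somewhere contribute to roots; other lines are dominated. Here the surviving (envelope) indices are i = 4, i = 3, i = 2, i = 1, i = 0.
Intersections between consecutive envelope lines give the roots: for adjacent envelope indices i < j the intersection is x = (a_i − a_j) / (j − i). Reading off the sorted break points: {-3, 3, 6, 8}.
Verification: at each break x_0, at least two indices attain the minimum of min_i(a_i + i · x_0).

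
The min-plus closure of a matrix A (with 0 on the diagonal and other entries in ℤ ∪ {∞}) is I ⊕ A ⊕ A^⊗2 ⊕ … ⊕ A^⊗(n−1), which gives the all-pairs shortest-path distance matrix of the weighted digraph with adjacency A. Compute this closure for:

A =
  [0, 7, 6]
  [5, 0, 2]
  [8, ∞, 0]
Closure =
  [0, 7, 6]
  [5, 0, 2]
  [8, 15, 0]

This is the Floyd-Warshall all-pairs shortest-path computation. For each intermediate vertex k = 0, 1, …, 2, update dist[i][j] ← min(dist[i][j], dist[i][k] + dist[k][j]). The final matrix gives, for each (i, j), the minimum total weight of any directed path from i to j (possibly empty when i = j).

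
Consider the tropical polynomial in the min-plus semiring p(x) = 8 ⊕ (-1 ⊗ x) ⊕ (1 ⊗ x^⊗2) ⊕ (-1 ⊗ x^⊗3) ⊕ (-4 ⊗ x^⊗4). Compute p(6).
p(6) = 5

A tropical monomial a ⊗ x^⊗i evaluates to a + i · x. Evaluating each term at x = 6:
  Term 0 contributes 8 + 0 · 6 = 8
  Term 1 contributes -1 + 1 · 6 = 5
  Term 2 contributes 1 + 2 · 6 = 13
  Term 3 contributes -1 + 3 · 6 = 17
  Term 4 contributes -4 + 4 · 6 = 20
p(6) = ⊕ of these = min[8, 5, 13, 17, 20] = 5.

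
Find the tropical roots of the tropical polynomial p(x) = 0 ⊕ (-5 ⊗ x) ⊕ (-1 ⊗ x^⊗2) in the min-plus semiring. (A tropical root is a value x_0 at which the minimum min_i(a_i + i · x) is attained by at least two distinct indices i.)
Roots: {-4, 5}

Each tropical root is a break point of the lower envelope of the lines y = a_i + i · x (there are 3 lines, with slopes 0, 1, ..., 2). Only the lines that attain the minimum somewhere contribute to roots; other lines are dominated. Here the surviving (envelope) indices are i = 2, i = 1, i = 0.
Intersections between consecutive envelope lines give the roots: for adjacent envelope indices i < j the intersection is x = (a_i − a_j) / (j − i). Reading off the sorted break points: {-4, 5}.
Verification: at each break x_0, at least two indices attain the minimum of min_i(a_i + i · x_0).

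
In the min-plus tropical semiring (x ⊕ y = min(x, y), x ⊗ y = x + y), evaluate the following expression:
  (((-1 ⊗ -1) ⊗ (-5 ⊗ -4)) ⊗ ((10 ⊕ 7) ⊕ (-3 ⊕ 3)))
(((-1 ⊗ -1) ⊗ (-5 ⊗ -4)) ⊗ ((10 ⊕ 7) ⊕ (-3 ⊕ 3))) = -14

Expand innermost to outermost. Recall ⊕ takes the minimum of its arguments and ⊗ takes their sum. Working out the expression (((-1 ⊗ -1) ⊗ (-5 ⊗ -4)) ⊗ ((10 ⊕ 7) ⊕ (-3 ⊕ 3))) gives -14.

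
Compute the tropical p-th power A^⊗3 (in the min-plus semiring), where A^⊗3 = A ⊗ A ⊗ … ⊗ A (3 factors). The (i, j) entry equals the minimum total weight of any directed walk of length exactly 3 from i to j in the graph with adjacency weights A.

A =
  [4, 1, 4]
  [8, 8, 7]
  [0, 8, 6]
A^⊗3 =
  [8, 5, 8]
  [11, 8, 11]
  [4, 5, 8]

Each entry (A^⊗3)_ij equals the minimum over all length-3 walks i = v_0 → v_1 → … → v_3 = j of Σ_t A[v_t][v_{t+1}]. For example, for (i, j) = (0, 2) we minimise over 9 possible intermediate vertex sequences; the minimum is 8, attained along the walk 0 → 2 → 0 → 2.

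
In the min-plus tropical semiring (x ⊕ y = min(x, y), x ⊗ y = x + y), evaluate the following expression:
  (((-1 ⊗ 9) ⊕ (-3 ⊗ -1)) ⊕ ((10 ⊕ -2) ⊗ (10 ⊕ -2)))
(((-1 ⊗ 9) ⊕ (-3 ⊗ -1)) ⊕ ((10 ⊕ -2) ⊗ (10 ⊕ -2))) = -4

Expand innermost to outermost. Recall ⊕ takes the minimum of its arguments and ⊗ takes their sum. Working out the expression (((-1 ⊗ 9) ⊕ (-3 ⊗ -1)) ⊕ ((10 ⊕ -2) ⊗ (10 ⊕ -2))) gives -4.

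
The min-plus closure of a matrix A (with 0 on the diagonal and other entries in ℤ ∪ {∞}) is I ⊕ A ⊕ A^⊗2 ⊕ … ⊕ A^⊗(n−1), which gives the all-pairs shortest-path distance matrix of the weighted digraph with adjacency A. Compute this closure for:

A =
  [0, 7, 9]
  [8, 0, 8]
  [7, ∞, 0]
Closure =
  [0, 7, 9]
  [8, 0, 8]
  [7, 14, 0]

This is the Floyd-Warshall all-pairs shortest-path computation. For each intermediate vertex k = 0, 1, …, 2, update dist[i][j] ← min(dist[i][j], dist[i][k] + dist[k][j]). The final matrix gives, for each (i, j), the minimum total weight of any directed path from i to j (possibly empty when i = j).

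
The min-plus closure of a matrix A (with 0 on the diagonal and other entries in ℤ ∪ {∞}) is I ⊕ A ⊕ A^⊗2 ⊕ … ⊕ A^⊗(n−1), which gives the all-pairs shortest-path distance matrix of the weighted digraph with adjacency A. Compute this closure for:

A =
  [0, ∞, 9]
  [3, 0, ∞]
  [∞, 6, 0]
Closure =
  [0, 15, 9]
  [3, 0, 12]
  [9, 6, 0]

This is the Floyd-Warshall all-pairs shortest-path computation. For each intermediate vertex k = 0, 1, …, 2, update dist[i][j] ← min(dist[i][j], dist[i][k] + dist[k][j]). The final matrix gives, for each (i, j), the minimum total weight of any directed path from i to j (possibly empty when i = j).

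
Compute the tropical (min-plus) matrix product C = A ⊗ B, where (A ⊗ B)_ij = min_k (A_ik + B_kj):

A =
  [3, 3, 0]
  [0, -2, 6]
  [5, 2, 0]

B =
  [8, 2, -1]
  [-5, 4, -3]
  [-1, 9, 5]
A ⊗ B =
  [-2, 5, 0]
  [-7, 2, -5]
  [-3, 6, -1]

Apply the min-plus product entry-by-entry:
  C[0][0] = min over k of (A[0][0] + B[0][0] = 3 + 8 = 11, A[0][1] + B[1][0] = 3 + -5 = -2, A[0][2] + B[2][0] = 0 + -1 = -1) = -2 (attained at k = 1)
  C[0][1] = min over k of (A[0][0] + B[0][1] = 3 + 2 = 5, A[0][1] + B[1][1] = 3 + 4 = 7, A[0][2] + B[2][1] = 0 + 9 = 9) = 5 (attained at k = 0)
  C[0][2] = min over k of (A[0][0] + B[0][2] = 3 + -1 = 2, A[0][1] + B[1][2] = 3 + -3 = 0, A[0][2] + B[2][2] = 0 + 5 = 5) = 0 (attained at k = 1)
  C[1][0] = min over k of (A[1][0] + B[0][0] = 0 + 8 = 8, A[1][1] + B[1][0] = -2 + -5 = -7, A[1][2] + B[2][0] = 6 + -1 = 5) = -7 (attained at k = 1)
  C[1][1] = min over k of (A[1][0] + B[0][1] = 0 + 2 = 2, A[1][1] + B[1][1] = -2 + 4 = 2, A[1][2] + B[2][1] = 6 + 9 = 15) = 2 (attained at k = 0)
  C[1][2] = min over k of (A[1][0] + B[0][2] = 0 + -1 = -1, A[1][1] + B[1][2] = -2 + -3 = -5, A[1][2] + B[2][2] = 6 + 5 = 11) = -5 (attained at k = 1)
  C[2][0] = min over k of (A[2][0] + B[0][0] = 5 + 8 = 13, A[2][1] + B[1][0] = 2 + -5 = -3, A[2][2] + B[2][0] = 0 + -1 = -1) = -3 (attained at k = 1)
  C[2][1] = min over k of (A[2][0] + B[0][1] = 5 + 2 = 7, A[2][1] + B[1][1] = 2 + 4 = 6, A[2][2] + B[2][1] = 0 + 9 = 9) = 6 (attained at k = 1)
  C[2][2] = min over k of (A[2][0] + B[0][2] = 5 + -1 = 4, A[2][1] + B[1][2] = 2 + -3 = -1, A[2][2] + B[2][2] = 0 + 5 = 5) = -1 (attained at k = 1)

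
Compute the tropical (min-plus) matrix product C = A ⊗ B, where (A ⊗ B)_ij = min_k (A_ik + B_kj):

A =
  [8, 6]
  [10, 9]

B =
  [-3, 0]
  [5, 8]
A ⊗ B =
  [5, 8]
  [7, 10]

Apply the min-plus product entry-by-entry:
  C[0][0] = min over k of (A[0][0] + B[0][0] = 8 + -3 = 5, A[0][1] + B[1][0] = 6 + 5 = 11) = 5 (attained at k = 0)
  C[0][1] = min over k of (A[0][0] + B[0][1] = 8 + 0 = 8, A[0][1] + B[1][1] = 6 + 8 = 14) = 8 (attained at k = 0)
  C[1][0] = min over k of (A[1][0] + B[0][0] = 10 + -3 = 7, A[1][1] + B[1][0] = 9 + 5 = 14) = 7 (attained at k = 0)
  C[1][1] = min over k of (A[1][0] + B[0][1] = 10 + 0 = 10, A[1][1] + B[1][1] = 9 + 8 = 17) = 10 (attained at k = 0)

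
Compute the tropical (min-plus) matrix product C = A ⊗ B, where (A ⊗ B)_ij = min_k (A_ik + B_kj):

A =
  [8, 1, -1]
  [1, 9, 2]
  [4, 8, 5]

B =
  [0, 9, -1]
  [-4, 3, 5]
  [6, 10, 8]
A ⊗ B =
  [-3, 4, 6]
  [1, 10, 0]
  [4, 11, 3]

Apply the min-plus product entry-by-entry:
  C[0][0] = min over k of (A[0][0] + B[0][0] = 8 + 0 = 8, A[0][1] + B[1][0] = 1 + -4 = -3, A[0][2] + B[2][0] = -1 + 6 = 5) = -3 (attained at k = 1)
  C[0][1] = min over k of (A[0][0] + B[0][1] = 8 + 9 = 17, A[0][1] + B[1][1] = 1 + 3 = 4, A[0][2] + B[2][1] = -1 + 10 = 9) = 4 (attained at k = 1)
  C[0][2] = min over k of (A[0][0] + B[0][2] = 8 + -1 = 7, A[0][1] + B[1][2] = 1 + 5 = 6, A[0][2] + B[2][2] = -1 + 8 = 7) = 6 (attained at k = 1)
  C[1][0] = min over k of (A[1][0] + B[0][0] = 1 + 0 = 1, A[1][1] + B[1][0] = 9 + -4 = 5, A[1][2] + B[2][0] = 2 + 6 = 8) = 1 (attained at k = 0)
  C[1][1] = min over k of (A[1][0] + B[0][1] = 1 + 9 = 10, A[1][1] + B[1][1] = 9 + 3 = 12, A[1][2] + B[2][1] = 2 + 10 = 12) = 10 (attained at k = 0)
  C[1][2] = min over k of (A[1][0] + B[0][2] = 1 + -1 = 0, A[1][1] + B[1][2] = 9 + 5 = 14, A[1][2] + B[2][2] = 2 + 8 = 10) = 0 (attained at k = 0)
  C[2][0] = min over k of (A[2][0] + B[0][0] = 4 + 0 = 4, A[2][1] + B[1][0] = 8 + -4 = 4, A[2][2] + B[2][0] = 5 + 6 = 11) = 4 (attained at k = 0)
  C[2][1] = min over k of (A[2][0] + B[0][1] = 4 + 9 = 13, A[2][1] + B[1][1] = 8 + 3 = 11, A[2][2] + B[2][1] = 5 + 10 = 15) = 11 (attained at k = 1)
  C[2][2] = min over k of (A[2][0] + B[0][2] = 4 + -1 = 3, A[2][1] + B[1][2] = 8 + 5 = 13, A[2][2] + B[2][2] = 5 + 8 = 13) = 3 (attained at k = 0)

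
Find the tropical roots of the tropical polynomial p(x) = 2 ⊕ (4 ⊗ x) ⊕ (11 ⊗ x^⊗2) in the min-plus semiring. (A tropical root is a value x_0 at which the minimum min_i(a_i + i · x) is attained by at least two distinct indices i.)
Roots: {-7, -2}

Each tropical root is a break point of the lower envelope of the lines y = a_i + i · x (there are 3 lines, with slopes 0, 1, ..., 2). Only the lines that attain the minimum somewhere contribute to roots; other lines are dominated. Here the surviving (envelope) indices are i = 2, i = 1, i = 0.
Intersections between consecutive envelope lines give the roots: for adjacent envelope indices i < j the intersection is x = (a_i − a_j) / (j − i). Reading off the sorted break points: {-7, -2}.
Verification: at each break x_0, at least two indices attain the minimum of min_i(a_i + i · x_0).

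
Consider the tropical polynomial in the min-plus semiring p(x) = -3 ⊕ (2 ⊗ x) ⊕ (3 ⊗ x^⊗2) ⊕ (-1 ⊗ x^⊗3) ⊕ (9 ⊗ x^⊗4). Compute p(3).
p(3) = -3

A tropical monomial a ⊗ x^⊗i evaluates to a + i · x. Evaluating each term at x = 3:
  Term 0 contributes -3 + 0 · 3 = -3
  Term 1 contributes 2 + 1 · 3 = 5
  Term 2 contributes 3 + 2 · 3 = 9
  Term 3 contributes -1 + 3 · 3 = 8
  Term 4 contributes 9 + 4 · 3 = 21
p(3) = ⊕ of these = min[-3, 5, 9, 8, 21] = -3.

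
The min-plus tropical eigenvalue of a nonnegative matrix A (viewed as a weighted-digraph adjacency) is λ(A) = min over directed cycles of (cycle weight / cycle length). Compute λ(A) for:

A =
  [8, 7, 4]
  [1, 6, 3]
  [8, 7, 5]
λ(A) = 4

Enumerate directed cycles and compute their means (weight / length). Sample:
  cycle 0 → 0: weight = 8, length = 1, mean = 8/1 ≈ 8.000
  cycle 1 → 1: weight = 6, length = 1, mean = 6/1 ≈ 6.000
  cycle 2 → 2: weight = 5, length = 1, mean = 5/1 ≈ 5.000
  cycle 0 → 1 → 0: weight = 8, length = 2, mean = 8/2 ≈ 4.000
  cycle 0 → 2 → 0: weight = 12, length = 2, mean = 12/2 ≈ 6.000
  cycle 1 → 0 → 1: weight = 8, length = 2, mean = 8/2 ≈ 4.000
Minimum mean = 4.000, attained e.g. along the cycle 0 → 1 → 0 with weight 8 and length 2. So λ(A) = 8/2 = 4.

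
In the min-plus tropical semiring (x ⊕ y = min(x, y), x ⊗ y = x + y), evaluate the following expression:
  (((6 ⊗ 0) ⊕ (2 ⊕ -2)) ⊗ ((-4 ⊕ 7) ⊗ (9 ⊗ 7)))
(((6 ⊗ 0) ⊕ (2 ⊕ -2)) ⊗ ((-4 ⊕ 7) ⊗ (9 ⊗ 7))) = 10

Expand innermost to outermost. Recall ⊕ takes the minimum of its arguments and ⊗ takes their sum. Working out the expression (((6 ⊗ 0) ⊕ (2 ⊕ -2)) ⊗ ((-4 ⊕ 7) ⊗ (9 ⊗ 7))) gives 10.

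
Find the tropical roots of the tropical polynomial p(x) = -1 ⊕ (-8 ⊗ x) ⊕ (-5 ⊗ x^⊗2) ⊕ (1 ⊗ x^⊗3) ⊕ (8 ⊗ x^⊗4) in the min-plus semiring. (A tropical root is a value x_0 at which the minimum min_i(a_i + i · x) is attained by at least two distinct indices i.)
Roots: {-7, -6, -3, 7}

Each tropical root is a break point of the lower envelope of the lines y = a_i + i · x (there are 5 lines, with slopes 0, 1, ..., 4). Only the lines that attain the minimum somewhere contribute to roots; other lines are dominated. Here the surviving (envelope) indices are i = 4, i = 3, i = 2, i = 1, i = 0.
Intersections between consecutive envelope lines give the roots: for adjacent envelope indices i < j the intersection is x = (a_i − a_j) / (j − i). Reading off the sorted break points: {-7, -6, -3, 7}.
Verification: at each break x_0, at least two indices attain the minimum of min_i(a_i + i · x_0).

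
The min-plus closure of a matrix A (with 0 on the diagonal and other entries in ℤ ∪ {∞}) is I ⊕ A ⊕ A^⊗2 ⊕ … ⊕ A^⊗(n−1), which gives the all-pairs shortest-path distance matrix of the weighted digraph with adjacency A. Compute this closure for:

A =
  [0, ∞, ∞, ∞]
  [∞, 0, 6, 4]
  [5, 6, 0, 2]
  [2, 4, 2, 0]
Closure =
  [0, ∞, ∞, ∞]
  [6, 0, 6, 4]
  [4, 6, 0, 2]
  [2, 4, 2, 0]

This is the Floyd-Warshall all-pairs shortest-path computation. For each intermediate vertex k = 0, 1, …, 3, update dist[i][j] ← min(dist[i][j], dist[i][k] + dist[k][j]). The final matrix gives, for each (i, j), the minimum total weight of any directed path from i to j (possibly empty when i = j).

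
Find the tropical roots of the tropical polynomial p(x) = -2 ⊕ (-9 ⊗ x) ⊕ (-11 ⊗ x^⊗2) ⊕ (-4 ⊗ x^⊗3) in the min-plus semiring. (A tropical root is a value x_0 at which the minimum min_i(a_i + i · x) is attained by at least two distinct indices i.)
Roots: {-7, 2, 7}

Each tropical root is a break point of the lower envelope of the lines y = a_i + i · x (there are 4 lines, with slopes 0, 1, ..., 3). Only the lines that attain the minimum somewhere contribute to roots; other lines are dominated. Here the surviving (envelope) indices are i = 3, i = 2, i = 1, i = 0.
Intersections between consecutive envelope lines give the roots: for adjacent envelope indices i < j the intersection is x = (a_i − a_j) / (j − i). Reading off the sorted break points: {-7, 2, 7}.
Verification: at each break x_0, at least two indices attain the minimum of min_i(a_i + i · x_0).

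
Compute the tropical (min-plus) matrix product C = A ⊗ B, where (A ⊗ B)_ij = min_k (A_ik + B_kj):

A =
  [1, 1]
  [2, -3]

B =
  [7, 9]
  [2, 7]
A ⊗ B =
  [3, 8]
  [-1, 4]

Apply the min-plus product entry-by-entry:
  C[0][0] = min over k of (A[0][0] + B[0][0] = 1 + 7 = 8, A[0][1] + B[1][0] = 1 + 2 = 3) = 3 (attained at k = 1)
  C[0][1] = min over k of (A[0][0] + B[0][1] = 1 + 9 = 10, A[0][1] + B[1][1] = 1 + 7 = 8) = 8 (attained at k = 1)
  C[1][0] = min over k of (A[1][0] + B[0][0] = 2 + 7 = 9, A[1][1] + B[1][0] = -3 + 2 = -1) = -1 (attained at k = 1)
  C[1][1] = min over k of (A[1][0] + B[0][1] = 2 + 9 = 11, A[1][1] + B[1][1] = -3 + 7 = 4) = 4 (attained at k = 1)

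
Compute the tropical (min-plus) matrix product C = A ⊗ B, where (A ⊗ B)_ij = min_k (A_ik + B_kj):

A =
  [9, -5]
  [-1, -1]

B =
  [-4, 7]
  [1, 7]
A ⊗ B =
  [-4, 2]
  [-5, 6]

Apply the min-plus product entry-by-entry:
  C[0][0] = min over k of (A[0][0] + B[0][0] = 9 + -4 = 5, A[0][1] + B[1][0] = -5 + 1 = -4) = -4 (attained at k = 1)
  C[0][1] = min over k of (A[0][0] + B[0][1] = 9 + 7 = 16, A[0][1] + B[1][1] = -5 + 7 = 2) = 2 (attained at k = 1)
  C[1][0] = min over k of (A[1][0] + B[0][0] = -1 + -4 = -5, A[1][1] + B[1][0] = -1 + 1 = 0) = -5 (attained at k = 0)
  C[1][1] = min over k of (A[1][0] + B[0][1] = -1 + 7 = 6, A[1][1] + B[1][1] = -1 + 7 = 6) = 6 (attained at k = 0)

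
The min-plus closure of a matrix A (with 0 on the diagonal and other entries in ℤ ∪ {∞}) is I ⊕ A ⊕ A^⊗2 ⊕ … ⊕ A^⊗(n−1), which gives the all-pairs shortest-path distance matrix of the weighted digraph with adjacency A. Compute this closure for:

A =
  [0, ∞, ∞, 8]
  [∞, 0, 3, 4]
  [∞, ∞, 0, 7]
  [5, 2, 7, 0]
Closure =
  [0, 10, 13, 8]
  [9, 0, 3, 4]
  [12, 9, 0, 7]
  [5, 2, 5, 0]

This is the Floyd-Warshall all-pairs shortest-path computation. For each intermediate vertex k = 0, 1, …, 3, update dist[i][j] ← min(dist[i][j], dist[i][k] + dist[k][j]). The final matrix gives, for each (i, j), the minimum total weight of any directed path from i to j (possibly empty when i = j).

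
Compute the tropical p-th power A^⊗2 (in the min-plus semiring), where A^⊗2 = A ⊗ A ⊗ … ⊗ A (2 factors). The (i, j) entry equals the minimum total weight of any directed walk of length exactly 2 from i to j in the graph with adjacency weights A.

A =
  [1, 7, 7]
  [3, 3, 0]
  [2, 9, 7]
A^⊗2 =
  [2, 8, 7]
  [2, 6, 3]
  [3, 9, 9]

Each entry (A^⊗2)_ij equals the minimum over all length-2 walks i = v_0 → v_1 → … → v_2 = j of Σ_t A[v_t][v_{t+1}]. For example, for (i, j) = (0, 2) we minimise over 3 possible intermediate vertex sequences; the minimum is 7, attained along the walk 0 → 1 → 2.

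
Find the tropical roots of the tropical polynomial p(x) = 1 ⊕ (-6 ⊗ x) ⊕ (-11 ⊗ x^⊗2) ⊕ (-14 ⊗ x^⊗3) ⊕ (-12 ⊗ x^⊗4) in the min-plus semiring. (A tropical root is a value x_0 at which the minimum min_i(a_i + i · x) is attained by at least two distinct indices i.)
Roots: {-2, 3, 5, 7}

Each tropical root is a break point of the lower envelope of the lines y = a_i + i · x (there are 5 lines, with slopes 0, 1, ..., 4). Only the lines that attain the minimum somewhere contribute to roots; other lines are dominated. Here the surviving (envelope) indices are i = 4, i = 3, i = 2, i = 1, i = 0.
Intersections between consecutive envelope lines give the roots: for adjacent envelope indices i < j the intersection is x = (a_i − a_j) / (j − i). Reading off the sorted break points: {-2, 3, 5, 7}.
Verification: at each break x_0, at least two indices attain the minimum of min_i(a_i + i · x_0).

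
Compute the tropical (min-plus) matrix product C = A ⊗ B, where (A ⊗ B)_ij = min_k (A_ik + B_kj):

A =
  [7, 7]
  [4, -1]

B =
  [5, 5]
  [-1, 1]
A ⊗ B =
  [6, 8]
  [-2, 0]

Apply the min-plus product entry-by-entry:
  C[0][0] = min over k of (A[0][0] + B[0][0] = 7 + 5 = 12, A[0][1] + B[1][0] = 7 + -1 = 6) = 6 (attained at k = 1)
  C[0][1] = min over k of (A[0][0] + B[0][1] = 7 + 5 = 12, A[0][1] + B[1][1] = 7 + 1 = 8) = 8 (attained at k = 1)
  C[1][0] = min over k of (A[1][0] + B[0][0] = 4 + 5 = 9, A[1][1] + B[1][0] = -1 + -1 = -2) = -2 (attained at k = 1)
  C[1][1] = min over k of (A[1][0] + B[0][1] = 4 + 5 = 9, A[1][1] + B[1][1] = -1 + 1 = 0) = 0 (attained at k = 1)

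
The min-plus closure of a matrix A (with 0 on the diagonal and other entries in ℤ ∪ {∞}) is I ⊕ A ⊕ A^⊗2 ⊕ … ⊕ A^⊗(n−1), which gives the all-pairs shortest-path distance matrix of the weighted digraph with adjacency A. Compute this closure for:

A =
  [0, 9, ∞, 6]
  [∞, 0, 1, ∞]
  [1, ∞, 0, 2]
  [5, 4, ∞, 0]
Closure =
  [0, 9, 10, 6]
  [2, 0, 1, 3]
  [1, 6, 0, 2]
  [5, 4, 5, 0]

This is the Floyd-Warshall all-pairs shortest-path computation. For each intermediate vertex k = 0, 1, …, 3, update dist[i][j] ← min(dist[i][j], dist[i][k] + dist[k][j]). The final matrix gives, for each (i, j), the minimum total weight of any directed path from i to j (possibly empty when i = j).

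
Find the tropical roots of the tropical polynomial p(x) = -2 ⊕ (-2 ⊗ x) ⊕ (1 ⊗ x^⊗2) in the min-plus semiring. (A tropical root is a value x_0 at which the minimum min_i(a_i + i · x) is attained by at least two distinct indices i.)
Roots: {-3, 0}

Each tropical root is a break point of the lower envelope of the lines y = a_i + i · x (there are 3 lines, with slopes 0, 1, ..., 2). Only the lines that attain the minimum somewhere contribute to roots; other lines are dominated. Here the surviving (envelope) indices are i = 2, i = 1, i = 0.
Intersections between consecutive envelope lines give the roots: for adjacent envelope indices i < j the intersection is x = (a_i − a_j) / (j − i). Reading off the sorted break points: {-3, 0}.
Verification: at each break x_0, at least two indices attain the minimum of min_i(a_i + i · x_0).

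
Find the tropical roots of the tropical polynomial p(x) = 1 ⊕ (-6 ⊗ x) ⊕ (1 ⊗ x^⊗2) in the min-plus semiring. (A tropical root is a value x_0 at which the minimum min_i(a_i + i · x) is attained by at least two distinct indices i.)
Roots: {-7, 7}

Each tropical root is a break point of the lower envelope of the lines y = a_i + i · x (there are 3 lines, with slopes 0, 1, ..., 2). Only the lines that attain the minimum somewhere contribute to roots; other lines are dominated. Here the surviving (envelope) indices are i = 2, i = 1, i = 0.
Intersections between consecutive envelope lines give the roots: for adjacent envelope indices i < j the intersection is x = (a_i − a_j) / (j − i). Reading off the sorted break points: {-7, 7}.
Verification: at each break x_0, at least two indices attain the minimum of min_i(a_i + i · x_0).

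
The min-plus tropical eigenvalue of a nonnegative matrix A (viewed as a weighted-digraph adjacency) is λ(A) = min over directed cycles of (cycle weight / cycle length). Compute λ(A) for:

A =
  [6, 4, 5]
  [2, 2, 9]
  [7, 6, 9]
λ(A) = 2

Enumerate directed cycles and compute their means (weight / length). Sample:
  cycle 0 → 0: weight = 6, length = 1, mean = 6/1 ≈ 6.000
  cycle 1 → 1: weight = 2, length = 1, mean = 2/1 ≈ 2.000
  cycle 2 → 2: weight = 9, length = 1, mean = 9/1 ≈ 9.000
  cycle 0 → 1 → 0: weight = 6, length = 2, mean = 6/2 ≈ 3.000
  cycle 0 → 2 → 0: weight = 12, length = 2, mean = 12/2 ≈ 6.000
  cycle 1 → 0 → 1: weight = 6, length = 2, mean = 6/2 ≈ 3.000
Minimum mean = 2.000, attained e.g. along the cycle 1 → 1 with weight 2 and length 1. So λ(A) = 2/1 = 2.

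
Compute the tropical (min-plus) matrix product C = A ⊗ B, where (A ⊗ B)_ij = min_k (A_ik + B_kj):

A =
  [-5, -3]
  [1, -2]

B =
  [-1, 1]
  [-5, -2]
A ⊗ B =
  [-8, -5]
  [-7, -4]

Apply the min-plus product entry-by-entry:
  C[0][0] = min over k of (A[0][0] + B[0][0] = -5 + -1 = -6, A[0][1] + B[1][0] = -3 + -5 = -8) = -8 (attained at k = 1)
  C[0][1] = min over k of (A[0][0] + B[0][1] = -5 + 1 = -4, A[0][1] + B[1][1] = -3 + -2 = -5) = -5 (attained at k = 1)
  C[1][0] = min over k of (A[1][0] + B[0][0] = 1 + -1 = 0, A[1][1] + B[1][0] = -2 + -5 = -7) = -7 (attained at k = 1)
  C[1][1] = min over k of (A[1][0] + B[0][1] = 1 + 1 = 2, A[1][1] + B[1][1] = -2 + -2 = -4) = -4 (attained at k = 1)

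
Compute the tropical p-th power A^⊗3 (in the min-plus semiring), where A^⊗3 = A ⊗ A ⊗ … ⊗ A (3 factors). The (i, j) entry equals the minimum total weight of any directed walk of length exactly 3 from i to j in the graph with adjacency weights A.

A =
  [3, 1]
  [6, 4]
A^⊗3 =
  [9, 7]
  [12, 10]

Each entry (A^⊗3)_ij equals the minimum over all length-3 walks i = v_0 → v_1 → … → v_3 = j of Σ_t A[v_t][v_{t+1}]. For example, for (i, j) = (0, 1) we minimise over 4 possible intermediate vertex sequences; the minimum is 7, attained along the walk 0 → 0 → 0 → 1.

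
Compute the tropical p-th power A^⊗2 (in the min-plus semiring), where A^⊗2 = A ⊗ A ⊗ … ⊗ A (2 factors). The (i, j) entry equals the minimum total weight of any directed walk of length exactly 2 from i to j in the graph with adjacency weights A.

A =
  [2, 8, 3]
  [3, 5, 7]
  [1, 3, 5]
A^⊗2 =
  [4, 6, 5]
  [5, 10, 6]
  [3, 8, 4]

Each entry (A^⊗2)_ij equals the minimum over all length-2 walks i = v_0 → v_1 → … → v_2 = j of Σ_t A[v_t][v_{t+1}]. For example, for (i, j) = (0, 2) we minimise over 3 possible intermediate vertex sequences; the minimum is 5, attained along the walk 0 → 0 → 2.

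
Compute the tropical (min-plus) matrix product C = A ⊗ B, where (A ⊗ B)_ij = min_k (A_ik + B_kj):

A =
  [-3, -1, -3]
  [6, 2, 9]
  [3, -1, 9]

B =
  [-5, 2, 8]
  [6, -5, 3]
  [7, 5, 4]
A ⊗ B =
  [-8, -6, 1]
  [1, -3, 5]
  [-2, -6, 2]

Apply the min-plus product entry-by-entry:
  C[0][0] = min over k of (A[0][0] + B[0][0] = -3 + -5 = -8, A[0][1] + B[1][0] = -1 + 6 = 5, A[0][2] + B[2][0] = -3 + 7 = 4) = -8 (attained at k = 0)
  C[0][1] = min over k of (A[0][0] + B[0][1] = -3 + 2 = -1, A[0][1] + B[1][1] = -1 + -5 = -6, A[0][2] + B[2][1] = -3 + 5 = 2) = -6 (attained at k = 1)
  C[0][2] = min over k of (A[0][0] + B[0][2] = -3 + 8 = 5, A[0][1] + B[1][2] = -1 + 3 = 2, A[0][2] + B[2][2] = -3 + 4 = 1) = 1 (attained at k = 2)
  C[1][0] = min over k of (A[1][0] + B[0][0] = 6 + -5 = 1, A[1][1] + B[1][0] = 2 + 6 = 8, A[1][2] + B[2][0] = 9 + 7 = 16) = 1 (attained at k = 0)
  C[1][1] = min over k of (A[1][0] + B[0][1] = 6 + 2 = 8, A[1][1] + B[1][1] = 2 + -5 = -3, A[1][2] + B[2][1] = 9 + 5 = 14) = -3 (attained at k = 1)
  C[1][2] = min over k of (A[1][0] + B[0][2] = 6 + 8 = 14, A[1][1] + B[1][2] = 2 + 3 = 5, A[1][2] + B[2][2] = 9 + 4 = 13) = 5 (attained at k = 1)
  C[2][0] = min over k of (A[2][0] + B[0][0] = 3 + -5 = -2, A[2][1] + B[1][0] = -1 + 6 = 5, A[2][2] + B[2][0] = 9 + 7 = 16) = -2 (attained at k = 0)
  C[2][1] = min over k of (A[2][0] + B[0][1] = 3 + 2 = 5, A[2][1] + B[1][1] = -1 + -5 = -6, A[2][2] + B[2][1] = 9 + 5 = 14) = -6 (attained at k = 1)
  C[2][2] = min over k of (A[2][0] + B[0][2] = 3 + 8 = 11, A[2][1] + B[1][2] = -1 + 3 = 2, A[2][2] + B[2][2] = 9 + 4 = 13) = 2 (attained at k = 1)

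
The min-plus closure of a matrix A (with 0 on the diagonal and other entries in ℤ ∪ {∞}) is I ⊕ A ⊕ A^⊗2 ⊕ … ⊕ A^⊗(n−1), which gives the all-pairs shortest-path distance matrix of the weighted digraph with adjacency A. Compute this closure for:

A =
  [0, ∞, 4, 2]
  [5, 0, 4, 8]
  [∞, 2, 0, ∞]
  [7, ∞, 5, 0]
Closure =
  [0, 6, 4, 2]
  [5, 0, 4, 7]
  [7, 2, 0, 9]
  [7, 7, 5, 0]

This is the Floyd-Warshall all-pairs shortest-path computation. For each intermediate vertex k = 0, 1, …, 3, update dist[i][j] ← min(dist[i][j], dist[i][k] + dist[k][j]). The final matrix gives, for each (i, j), the minimum total weight of any directed path from i to j (possibly empty when i = j).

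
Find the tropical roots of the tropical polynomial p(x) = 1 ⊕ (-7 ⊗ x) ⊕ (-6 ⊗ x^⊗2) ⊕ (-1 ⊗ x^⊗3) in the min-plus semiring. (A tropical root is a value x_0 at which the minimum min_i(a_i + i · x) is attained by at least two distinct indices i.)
Roots: {-5, -1, 8}

Each tropical root is a break point of the lower envelope of the lines y = a_i + i · x (there are 4 lines, with slopes 0, 1, ..., 3). Only the lines that attain the minimum somewhere contribute to roots; other lines are dominated. Here the surviving (envelope) indices are i = 3, i = 2, i = 1, i = 0.
Intersections between consecutive envelope lines give the roots: for adjacent envelope indices i < j the intersection is x = (a_i − a_j) / (j − i). Reading off the sorted break points: {-5, -1, 8}.
Verification: at each break x_0, at least two indices attain the minimum of min_i(a_i + i · x_0).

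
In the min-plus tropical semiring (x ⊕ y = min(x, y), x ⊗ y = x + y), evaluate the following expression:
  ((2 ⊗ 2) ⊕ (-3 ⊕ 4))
((2 ⊗ 2) ⊕ (-3 ⊕ 4)) = -3

Expand innermost to outermost. Recall ⊕ takes the minimum of its arguments and ⊗ takes their sum. Working out the expression ((2 ⊗ 2) ⊕ (-3 ⊕ 4)) gives -3.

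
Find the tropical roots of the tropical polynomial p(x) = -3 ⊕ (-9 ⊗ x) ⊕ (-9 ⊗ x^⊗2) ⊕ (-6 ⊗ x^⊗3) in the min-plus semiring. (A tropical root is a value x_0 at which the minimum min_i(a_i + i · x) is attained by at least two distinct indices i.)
Roots: {-3, 0, 6}

Each tropical root is a break point of the lower envelope of the lines y = a_i + i · x (there are 4 lines, with slopes 0, 1, ..., 3). Only the lines that attain the minimum somewhere contribute to roots; other lines are dominated. Here the surviving (envelope) indices are i = 3, i = 2, i = 1, i = 0.
Intersections between consecutive envelope lines give the roots: for adjacent envelope indices i < j the intersection is x = (a_i − a_j) / (j − i). Reading off the sorted break points: {-3, 0, 6}.
Verification: at each break x_0, at least two indices attain the minimum of min_i(a_i + i · x_0).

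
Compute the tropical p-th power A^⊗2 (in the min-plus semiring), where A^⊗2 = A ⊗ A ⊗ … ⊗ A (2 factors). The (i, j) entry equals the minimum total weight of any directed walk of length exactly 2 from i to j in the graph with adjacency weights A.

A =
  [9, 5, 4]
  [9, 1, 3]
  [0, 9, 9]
A^⊗2 =
  [4, 6, 8]
  [3, 2, 4]
  [9, 5, 4]

Each entry (A^⊗2)_ij equals the minimum over all length-2 walks i = v_0 → v_1 → … → v_2 = j of Σ_t A[v_t][v_{t+1}]. For example, for (i, j) = (0, 2) we minimise over 3 possible intermediate vertex sequences; the minimum is 8, attained along the walk 0 → 1 → 2.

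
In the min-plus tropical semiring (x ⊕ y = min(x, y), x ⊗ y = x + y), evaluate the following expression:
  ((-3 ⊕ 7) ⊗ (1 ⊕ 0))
((-3 ⊕ 7) ⊗ (1 ⊕ 0)) = -3

Expand innermost to outermost. Recall ⊕ takes the minimum of its arguments and ⊗ takes their sum. Working out the expression ((-3 ⊕ 7) ⊗ (1 ⊕ 0)) gives -3.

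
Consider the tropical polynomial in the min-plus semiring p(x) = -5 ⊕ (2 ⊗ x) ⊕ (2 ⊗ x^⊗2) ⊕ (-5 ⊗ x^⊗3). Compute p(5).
p(5) = -5

A tropical monomial a ⊗ x^⊗i evaluates to a + i · x. Evaluating each term at x = 5:
  Term 0 contributes -5 + 0 · 5 = -5
  Term 1 contributes 2 + 1 · 5 = 7
  Term 2 contributes 2 + 2 · 5 = 12
  Term 3 contributes -5 + 3 · 5 = 10
p(5) = ⊕ of these = min[-5, 7, 12, 10] = -5.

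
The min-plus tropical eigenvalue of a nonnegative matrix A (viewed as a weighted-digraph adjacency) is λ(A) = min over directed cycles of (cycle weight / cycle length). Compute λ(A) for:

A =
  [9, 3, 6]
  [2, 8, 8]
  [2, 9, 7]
λ(A) = 5/2

Enumerate directed cycles and compute their means (weight / length). Sample:
  cycle 0 → 0: weight = 9, length = 1, mean = 9/1 ≈ 9.000
  cycle 1 → 1: weight = 8, length = 1, mean = 8/1 ≈ 8.000
  cycle 2 → 2: weight = 7, length = 1, mean = 7/1 ≈ 7.000
  cycle 0 → 1 → 0: weight = 5, length = 2, mean = 5/2 ≈ 2.500
  cycle 0 → 2 → 0: weight = 8, length = 2, mean = 8/2 ≈ 4.000
  cycle 1 → 0 → 1: weight = 5, length = 2, mean = 5/2 ≈ 2.500
Minimum mean = 2.500, attained e.g. along the cycle 0 → 1 → 0 with weight 5 and length 2. So λ(A) = 5/2 = 5/2.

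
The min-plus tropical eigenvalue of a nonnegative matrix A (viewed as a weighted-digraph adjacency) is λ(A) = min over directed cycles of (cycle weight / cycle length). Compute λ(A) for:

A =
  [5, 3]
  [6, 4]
λ(A) = 4

Enumerate directed cycles and compute their means (weight / length). Sample:
  cycle 0 → 0: weight = 5, length = 1, mean = 5/1 ≈ 5.000
  cycle 1 → 1: weight = 4, length = 1, mean = 4/1 ≈ 4.000
  cycle 0 → 1 → 0: weight = 9, length = 2, mean = 9/2 ≈ 4.500
  cycle 1 → 0 → 1: weight = 9, length = 2, mean = 9/2 ≈ 4.500
Minimum mean = 4.000, attained e.g. along the cycle 1 → 1 with weight 4 and length 1. So λ(A) = 4/1 = 4.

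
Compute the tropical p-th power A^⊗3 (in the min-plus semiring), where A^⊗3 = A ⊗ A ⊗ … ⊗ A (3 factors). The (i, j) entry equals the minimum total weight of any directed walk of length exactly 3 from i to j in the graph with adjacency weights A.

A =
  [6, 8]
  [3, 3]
A^⊗3 =
  [14, 14]
  [9, 9]

Each entry (A^⊗3)_ij equals the minimum over all length-3 walks i = v_0 → v_1 → … → v_3 = j of Σ_t A[v_t][v_{t+1}]. For example, for (i, j) = (0, 1) we minimise over 4 possible intermediate vertex sequences; the minimum is 14, attained along the walk 0 → 1 → 1 → 1.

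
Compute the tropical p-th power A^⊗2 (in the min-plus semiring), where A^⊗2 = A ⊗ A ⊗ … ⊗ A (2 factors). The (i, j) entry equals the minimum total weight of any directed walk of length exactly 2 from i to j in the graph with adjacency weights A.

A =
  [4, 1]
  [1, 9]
A^⊗2 =
  [2, 5]
  [5, 2]

Each entry (A^⊗2)_ij equals the minimum over all length-2 walks i = v_0 → v_1 → … → v_2 = j of Σ_t A[v_t][v_{t+1}]. For example, for (i, j) = (0, 1) we minimise over 2 possible intermediate vertex sequences; the minimum is 5, attained along the walk 0 → 0 → 1.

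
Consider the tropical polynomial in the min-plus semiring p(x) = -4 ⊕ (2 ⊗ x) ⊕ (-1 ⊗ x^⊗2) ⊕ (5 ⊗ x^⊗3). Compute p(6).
p(6) = -4

A tropical monomial a ⊗ x^⊗i evaluates to a + i · x. Evaluating each term at x = 6:
  Term 0 contributes -4 + 0 · 6 = -4
  Term 1 contributes 2 + 1 · 6 = 8
  Term 2 contributes -1 + 2 · 6 = 11
  Term 3 contributes 5 + 3 · 6 = 23
p(6) = ⊕ of these = min[-4, 8, 11, 23] = -4.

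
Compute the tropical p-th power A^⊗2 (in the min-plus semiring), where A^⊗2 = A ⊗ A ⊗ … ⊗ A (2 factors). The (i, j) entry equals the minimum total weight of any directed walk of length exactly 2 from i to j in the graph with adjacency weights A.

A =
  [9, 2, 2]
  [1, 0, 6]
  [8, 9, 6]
A^⊗2 =
  [3, 2, 8]
  [1, 0, 3]
  [10, 9, 10]

Each entry (A^⊗2)_ij equals the minimum over all length-2 walks i = v_0 → v_1 → … → v_2 = j of Σ_t A[v_t][v_{t+1}]. For example, for (i, j) = (0, 2) we minimise over 3 possible intermediate vertex sequences; the minimum is 8, attained along the walk 0 → 1 → 2.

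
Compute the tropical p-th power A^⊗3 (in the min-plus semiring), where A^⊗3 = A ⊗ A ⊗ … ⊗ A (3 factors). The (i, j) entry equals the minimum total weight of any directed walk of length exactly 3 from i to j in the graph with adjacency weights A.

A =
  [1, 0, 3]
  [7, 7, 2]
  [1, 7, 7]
A^⊗3 =
  [3, 2, 3]
  [4, 3, 6]
  [3, 2, 3]

Each entry (A^⊗3)_ij equals the minimum over all length-3 walks i = v_0 → v_1 → … → v_3 = j of Σ_t A[v_t][v_{t+1}]. For example, for (i, j) = (0, 2) we minimise over 9 possible intermediate vertex sequences; the minimum is 3, attained along the walk 0 → 0 → 1 → 2.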